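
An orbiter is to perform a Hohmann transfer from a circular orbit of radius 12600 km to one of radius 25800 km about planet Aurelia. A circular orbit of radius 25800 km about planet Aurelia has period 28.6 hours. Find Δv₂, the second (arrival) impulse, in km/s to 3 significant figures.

From Kepler's third law T² = 4π²r³/μ at r = 25800 km, T = 28.6 hours = 28.6 × 3600 s = 1.0296×10^5 s: μ = 4π²r³/T² = 63956.1 km³/s².
Transfer-ellipse semi-major axis a_t = (r₁ + r₂)/2 = (12600 + 25800)/2 = 19200 km.
On the circular orbit at r = 25800 km, v_c = √(μ/r) = 1.574 km/s.
Transfer-orbit speed at the same r (vis-viva, a = a_t): v_t = √[μ(2/r − 1/a_t)] = 1.275 km/s.
Δv₂ = |v_t − v_c| = |1.275 − 1.574| = 0.2990 km/s.

Δv₂ = 0.299 km/s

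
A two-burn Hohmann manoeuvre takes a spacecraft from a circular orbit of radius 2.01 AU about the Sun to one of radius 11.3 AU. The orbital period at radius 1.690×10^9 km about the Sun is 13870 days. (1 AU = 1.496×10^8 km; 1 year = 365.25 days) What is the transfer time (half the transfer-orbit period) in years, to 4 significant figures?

t = 8.585 years

From Kepler's third law T² = 4π²r³/μ at r = 1.690×10^9 km, T = 13870 days = 13870 × 86400 s = 1.198368×10^9 s: μ = 4π²r³/T² = 1.32690×10^11 km³/s².
In km: r₁ = 2.01 × 1.496×10^8 = 3.00696×10^8 km; r₂ = 11.3 × 1.496×10^8 = 1.69048×10^9 km.
The Hohmann ellipse has a_t = (r₁ + r₂)/2 = 9.95588×10^8 km.
Half the transfer-orbit period gives t = π√(a_t³/μ) = 2.7093×10^8 s.
Converting: 2.7093×10^8 s ÷ 3.15576×10^7 s/year (365.25 × 86400) = 8.585 years.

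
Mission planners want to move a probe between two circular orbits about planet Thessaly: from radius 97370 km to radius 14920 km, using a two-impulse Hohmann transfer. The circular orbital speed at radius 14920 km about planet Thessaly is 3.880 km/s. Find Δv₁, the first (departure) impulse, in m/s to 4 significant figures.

Δv₁ = 735.9 m/s

From the circular-orbit relation v² = μ/r at r = 14920 km: μ = v²r = (3.880)² × 14920 = 2.24612×10^5 km³/s².
Semi-major axis of the transfer orbit: a_t = (97370 + 14920)/2 = 56145 km.
Circular speed at r = 97370 km: v_c = √(μ/r) = 1.51881 km/s.
Transfer-orbit speed at the same r (vis-viva, a = a_t): v_t = √[μ(2/r − 1/a_t)] = 0.782947 km/s.
Δv₁ = |v_t − v_c| = |0.782947 − 1.51881| = 0.7359 km/s.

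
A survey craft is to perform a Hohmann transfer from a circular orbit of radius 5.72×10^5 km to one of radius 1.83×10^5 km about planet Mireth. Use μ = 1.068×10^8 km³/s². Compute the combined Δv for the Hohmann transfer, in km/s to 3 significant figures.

Δv = 9.73 km/s

Semi-major axis of the transfer orbit: a_t = (5.720×10^5 + 1.830×10^5)/2 = 3.775×10^5 km.
At r₁ the circular-orbit speed is v₁ = √(μ/r₁) = 13.6643 km/s.
On the transfer ellipse at r₁, v² = μ(2/r − 1/a) gives v_a = √[μ(2/r₁ − 1/a_t)] = 9.51381 km/s.
First burn Δv₁ = |v_a − v₁| = 4.1505 km/s.
Circular speed at r₂: v₂ = √(μ/r₂) = 24.1580 km/s.
Transfer-orbit speed at r₂: v_p = √[μ(2/r₂ − 1/a_t)] = 29.7372 km/s.
Second burn Δv₂ = |v₂ − v_p| = 5.5792 km/s.
Δv = Δv₁ + Δv₂ = 4.1505 + 5.5792 = 9.730 km/s.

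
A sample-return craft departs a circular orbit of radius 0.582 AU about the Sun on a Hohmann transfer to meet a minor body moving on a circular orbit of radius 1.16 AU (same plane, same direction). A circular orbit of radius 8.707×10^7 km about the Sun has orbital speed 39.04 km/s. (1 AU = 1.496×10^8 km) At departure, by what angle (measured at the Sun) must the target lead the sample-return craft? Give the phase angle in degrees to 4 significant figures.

φ = 62.88°

From the circular-orbit relation v² = μ/r at r = 8.707×10^7 km: μ = v²r = (39.04)² × 8.707×10^7 = 1.32705×10^11 km³/s².
In km: r₁ = 0.582 × 1.496×10^8 = 8.70672×10^7 km; r₂ = 1.16 × 1.496×10^8 = 1.73536×10^8 km.
The Hohmann ellipse has a_t = (r₁ + r₂)/2 = 1.303016×10^8 km.
The half-period of the transfer ellipse is t = π√(a_t³/μ) = 1.2827157×10^7 s.
Target angular speed ω₂ = √(μ/r₂³) = 1.5935280×10^-7 rad/s.
Angle swept by the target during transfer: ω₂·t = 2.044043 rad = 117.12°.
The sample-return craft traverses 180° on the transfer ellipse, so the target must lead by 180° − 117.12° = 62.88°.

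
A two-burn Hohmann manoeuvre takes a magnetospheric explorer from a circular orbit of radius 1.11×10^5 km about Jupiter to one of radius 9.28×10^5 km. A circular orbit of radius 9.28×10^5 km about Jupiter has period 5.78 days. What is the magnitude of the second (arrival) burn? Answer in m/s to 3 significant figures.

Δv₂ = 6280 m/s

From Kepler's third law T² = 4π²r³/μ at r = 9.28×10^5 km, T = 5.78 days = 5.78 × 86400 s = 4.99392×10^5 s: μ = 4π²r³/T² = 1.26509×10^8 km³/s².
Semi-major axis of the transfer orbit: a_t = (1.110×10^5 + 9.280×10^5)/2 = 5.195×10^5 km.
Circular speed at r = 9.280×10^5 km: v_c = √(μ/r) = 11.676 km/s.
Vis-viva on the transfer ellipse at r = 9.280×10^5 km gives v_t = √[μ(2/r − 1/a_t)] = 5.3970 km/s.
Δv₂ = |v_t − v_c| = |5.3970 − 11.676| = 6.279 km/s.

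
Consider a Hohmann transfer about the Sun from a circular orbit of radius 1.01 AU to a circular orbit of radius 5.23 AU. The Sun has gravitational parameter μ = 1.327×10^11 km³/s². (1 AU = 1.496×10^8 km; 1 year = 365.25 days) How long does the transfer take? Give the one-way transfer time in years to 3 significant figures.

t = 2.76 years

In km: r₁ = 1.01 × 1.496×10^8 = 1.51096×10^8 km; r₂ = 5.23 × 1.496×10^8 = 7.82408×10^8 km.
Semi-major axis of the transfer orbit: a_t = (1.51096×10^8 + 7.82408×10^8)/2 = 4.66752×10^8 km.
By Kepler's third law the transfer-orbit period is T = 2π√(a_t³/μ), so t = T/2 = 8.696×10^7 s.
Converting: 8.696×10^7 s ÷ 3.15576×10^7 s/year (365.25 × 86400) = 2.76 years.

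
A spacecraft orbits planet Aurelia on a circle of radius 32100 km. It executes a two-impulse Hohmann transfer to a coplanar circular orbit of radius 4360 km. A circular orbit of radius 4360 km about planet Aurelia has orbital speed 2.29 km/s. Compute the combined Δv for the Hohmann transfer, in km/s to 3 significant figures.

Δv = 1.18 km/s

From the circular-orbit relation v² = μ/r at r = 4360 km: μ = v²r = (2.29)² × 4360 = 22864.3 km³/s².
Semi-major axis of the transfer orbit: a_t = (32100 + 4360)/2 = 18230 km.
At r₁ the circular-orbit speed is v₁ = √(μ/r₁) = 0.84397 km/s.
Transfer-orbit speed at r₁ (vis-viva): v_a = √[μ(2/r₁ − 1/a_t)] = 0.41274 km/s.
First burn Δv₁ = |v_a − v₁| = 0.4312 km/s.
Circular speed at r₂: v₂ = √(μ/r₂) = 2.2900 km/s.
Transfer-orbit speed at r₂: v_p = √[μ(2/r₂ − 1/a_t)] = 3.0387 km/s.
Second burn Δv₂ = |v₂ − v_p| = 0.7487 km/s.
Δv = Δv₁ + Δv₂ = 0.4312 + 0.7487 = 1.180 km/s.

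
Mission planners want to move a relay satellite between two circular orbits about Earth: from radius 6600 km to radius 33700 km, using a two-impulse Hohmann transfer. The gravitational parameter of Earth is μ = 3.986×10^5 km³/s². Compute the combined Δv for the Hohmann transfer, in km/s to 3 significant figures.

Δv = 3.75 km/s

Transfer-ellipse semi-major axis a_t = (r₁ + r₂)/2 = (6600 + 33700)/2 = 20150 km.
Circular speed at r₁: v₁ = √(μ/r₁) = √(3.986×10^5/6600) = 7.771 km/s.
Transfer-orbit speed at r₁ (vis-viva equation): v_p = √[μ(2/r₁ − 1/a_t)] = 10.05 km/s.
First burn Δv₁ = |v_p − v₁| = 2.279 km/s.
At r₂, v₂ = √(μ/r₂) = 3.439 km/s.
Transfer-orbit speed at r₂: v_a = √[μ(2/r₂ − 1/a_t)] = 1.968 km/s.
Second burn Δv₂ = |v₂ − v_a| = 1.471 km/s.
Total Δv = Δv₁ + Δv₂ = 3.750 km/s.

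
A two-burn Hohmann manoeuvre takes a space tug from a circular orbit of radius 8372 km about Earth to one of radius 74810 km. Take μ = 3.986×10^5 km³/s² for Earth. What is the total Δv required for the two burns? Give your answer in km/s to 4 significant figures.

Δv = 3.627 km/s

The Hohmann ellipse has a_t = (r₁ + r₂)/2 = 41591 km.
Circular speed at r₁: v₁ = √(μ/r₁) = √(3.986×10^5/8372) = 6.900 km/s.
On the transfer ellipse at r₁, v² = μ(2/r − 1/a) gives v_p = √[μ(2/r₁ − 1/a_t)] = 9.254 km/s.
First burn Δv₁ = |v_p − v₁| = 2.354 km/s.
Circular speed at r₂: v₂ = √(μ/r₂) = 2.3083 km/s.
Transfer-orbit speed at r₂: v_a = √[μ(2/r₂ − 1/a_t)] = 1.0356 km/s.
Second burn Δv₂ = |v₂ − v_a| = 1.273 km/s.
Δv = Δv₁ + Δv₂ = 2.354 + 1.273 = 3.627 km/s.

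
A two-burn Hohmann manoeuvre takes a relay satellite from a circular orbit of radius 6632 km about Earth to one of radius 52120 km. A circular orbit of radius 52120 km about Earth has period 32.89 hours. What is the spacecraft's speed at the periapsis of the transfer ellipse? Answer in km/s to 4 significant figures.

From Kepler's third law T² = 4π²r³/μ at r = 52120 km, T = 32.89 hours = 32.89 × 3600 s = 1.18404×10^5 s: μ = 4π²r³/T² = 3.98694×10^5 km³/s².
Semi-major axis of the transfer orbit: a_t = (6632 + 52120)/2 = 29376 km.
At periapsis, r = 6632 km.
Vis-viva: v = √[μ(2/r − 1/a_t)] = √[3.98694×10^5 × (2/6632 − 1/29376)] = 10.33 km/s.

v = 10.33 km/s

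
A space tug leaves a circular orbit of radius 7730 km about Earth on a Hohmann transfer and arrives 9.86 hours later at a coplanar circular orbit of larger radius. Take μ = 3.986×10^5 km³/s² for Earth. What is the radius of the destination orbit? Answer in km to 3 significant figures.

r₂ = 66400 km

Transfer time t = 9.86 hours = 35496 s, and t = π√(a_t³/μ).
So a_t = (μ t²/π²)^(1/3) = (3.986×10^5 × (35496)² / π²)^(1/3) = 37057 km.
Since a_t = (r₁ + r₂)/2, r₂ = 2a_t − r₁ = 2×37057 − 7730 = 66384 km.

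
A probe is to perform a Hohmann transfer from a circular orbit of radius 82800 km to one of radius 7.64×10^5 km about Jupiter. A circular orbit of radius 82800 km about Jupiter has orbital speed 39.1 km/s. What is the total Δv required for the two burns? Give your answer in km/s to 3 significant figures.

From the circular-orbit relation v² = μ/r at r = 82800 km: μ = v²r = (39.1)² × 82800 = 1.26585×10^8 km³/s².
The Hohmann ellipse has a_t = (r₁ + r₂)/2 = 4.234×10^5 km.
At r₁ the circular-orbit speed is v₁ = √(μ/r₁) = 39.10 km/s.
On the transfer ellipse at r₁, vis-viva gives v_p = √[μ(2/r₁ − 1/a_t)] = 52.52 km/s.
First burn Δv₁ = |v_p − v₁| = 13.42 km/s.
At r₂, v₂ = √(μ/r₂) = 12.872 km/s.
Transfer-orbit speed at r₂: v_a = √[μ(2/r₂ − 1/a_t)] = 5.6923 km/s.
Second burn Δv₂ = |v₂ − v_a| = 7.180 km/s.
Δv = Δv₁ + Δv₂ = 13.42 + 7.180 = 20.60 km/s.

Δv = 20.6 km/s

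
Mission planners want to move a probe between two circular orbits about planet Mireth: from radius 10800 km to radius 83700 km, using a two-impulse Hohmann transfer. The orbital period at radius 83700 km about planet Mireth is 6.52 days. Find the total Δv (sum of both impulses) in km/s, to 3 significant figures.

From Kepler's third law T² = 4π²r³/μ at r = 83700 km, T = 6.52 days = 6.52 × 86400 s = 5.63328×10^5 s: μ = 4π²r³/T² = 72948.0 km³/s².
Transfer-ellipse semi-major axis a_t = (r₁ + r₂)/2 = (10800 + 83700)/2 = 47250 km.
Circular speed at r₁: v₁ = √(μ/r₁) = √(72948.0/10800) = 2.5989 km/s.
On the transfer ellipse at r₁, vis-viva gives v_p = √[μ(2/r₁ − 1/a_t)] = 3.4590 km/s.
First burn Δv₁ = |v_p − v₁| = 0.8601 km/s.
At r₂, v₂ = √(μ/r₂) = 0.93356 km/s.
Transfer-orbit speed at r₂: v_a = √[μ(2/r₂ − 1/a_t)] = 0.44633 km/s.
Second burn Δv₂ = |v₂ − v_a| = 0.4872 km/s.
Total Δv = Δv₁ + Δv₂ = 1.347 km/s.

Δv = 1.35 km/s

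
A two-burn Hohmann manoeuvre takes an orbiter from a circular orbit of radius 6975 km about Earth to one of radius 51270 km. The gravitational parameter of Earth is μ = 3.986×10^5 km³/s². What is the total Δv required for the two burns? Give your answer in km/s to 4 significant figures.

Δv = 3.894 km/s

Semi-major axis of the transfer orbit: a_t = (6975 + 51270)/2 = 29122.5 km.
At r₁ the circular-orbit speed is v₁ = √(μ/r₁) = 7.55956 km/s.
On the transfer ellipse at r₁, vis-viva equation gives v_p = √[μ(2/r₁ − 1/a_t)] = 10.0303 km/s.
First burn Δv₁ = |v_p − v₁| = 2.4707 km/s.
At r₂, v₂ = √(μ/r₂) = 2.7883 km/s.
Transfer-orbit speed at r₂: v_a = √[μ(2/r₂ − 1/a_t)] = 1.3646 km/s.
Second burn Δv₂ = |v₂ − v_a| = 1.4237 km/s.
Δv = Δv₁ + Δv₂ = 2.4707 + 1.4237 = 3.894 km/s.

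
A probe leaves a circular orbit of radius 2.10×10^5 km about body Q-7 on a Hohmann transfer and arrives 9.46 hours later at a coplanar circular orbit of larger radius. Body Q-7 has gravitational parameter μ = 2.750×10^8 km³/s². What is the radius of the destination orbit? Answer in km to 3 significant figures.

Transfer time t = 9.46 hours = 34056 s, and t = π√(a_t³/μ).
So a_t = (μ t²/π²)^(1/3) = (2.750×10^8 × (34056)² / π²)^(1/3) = 3.1852×10^5 km.
Since a_t = (r₁ + r₂)/2, r₂ = 2a_t − r₁ = 2×3.1852×10^5 − 2.100×10^5 = 4.2704×10^5 km.

r₂ = 4.27×10^5 km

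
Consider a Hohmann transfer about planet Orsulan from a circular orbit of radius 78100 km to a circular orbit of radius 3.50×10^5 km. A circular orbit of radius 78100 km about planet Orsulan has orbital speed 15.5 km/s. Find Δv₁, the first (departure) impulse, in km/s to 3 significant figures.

From the circular-orbit relation v² = μ/r at r = 78100 km: μ = v²r = (15.5)² × 78100 = 1.87635×10^7 km³/s².
Semi-major axis of the transfer orbit: a_t = (78100 + 3.500×10^5)/2 = 2.1405×10^5 km.
Circular speed at r = 78100 km: v_c = √(μ/r) = 15.50 km/s.
Vis-viva on the transfer ellipse at r = 78100 km gives v_t = √[μ(2/r − 1/a_t)] = 19.82 km/s.
Δv₁ = |v_t − v_c| = |19.82 − 15.50| = 4.320 km/s.

Δv₁ = 4.32 km/s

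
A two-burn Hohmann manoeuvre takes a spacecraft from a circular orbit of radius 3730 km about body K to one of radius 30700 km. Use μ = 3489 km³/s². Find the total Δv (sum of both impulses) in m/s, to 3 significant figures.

Δv = 505 m/s

The Hohmann ellipse has a_t = (r₁ + r₂)/2 = 17215 km.
Circular speed at r₁: v₁ = √(μ/r₁) = √(3489/3730) = 0.967155 km/s.
On the transfer ellipse at r₁, vis-viva gives v_p = √[μ(2/r₁ − 1/a_t)] = 1.29155 km/s.
First burn Δv₁ = |v_p − v₁| = 0.3244 km/s.
At r₂, v₂ = √(μ/r₂) = 0.3371 km/s.
Transfer-orbit speed at r₂: v_a = √[μ(2/r₂ − 1/a_t)] = 0.1569 km/s.
Second burn Δv₂ = |v₂ − v_a| = 0.1802 km/s.
Total Δv = Δv₁ + Δv₂ = 0.5046 km/s.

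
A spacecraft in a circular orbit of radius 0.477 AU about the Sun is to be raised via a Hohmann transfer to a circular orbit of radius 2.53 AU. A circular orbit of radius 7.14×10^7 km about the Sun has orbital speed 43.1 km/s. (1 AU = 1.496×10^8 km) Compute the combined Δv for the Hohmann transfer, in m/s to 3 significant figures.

Δv = 21000 m/s

From the circular-orbit relation v² = μ/r at r = 7.14×10^7 km: μ = v²r = (43.1)² × 7.14×10^7 = 1.32633×10^11 km³/s².
In km: r₁ = 0.477 × 1.496×10^8 = 7.13592×10^7 km; r₂ = 2.53 × 1.496×10^8 = 3.78488×10^8 km.
Transfer-ellipse semi-major axis a_t = (r₁ + r₂)/2 = (7.13592×10^7 + 3.78488×10^8)/2 = 2.249236×10^8 km.
At r₁ the circular-orbit speed is v₁ = √(μ/r₁) = 43.112 km/s.
Transfer-orbit speed at r₁ (v² = μ(2/r − 1/a)): v_p = √[μ(2/r₁ − 1/a_t)] = 55.926 km/s.
First burn Δv₁ = |v_p − v₁| = 12.81 km/s.
Circular speed at r₂: v₂ = √(μ/r₂) = 18.720 km/s.
Transfer-orbit speed at r₂: v_a = √[μ(2/r₂ − 1/a_t)] = 10.544 km/s.
Second burn Δv₂ = |v₂ − v_a| = 8.176 km/s.
Δv = Δv₁ + Δv₂ = 12.81 + 8.176 = 20.99 km/s.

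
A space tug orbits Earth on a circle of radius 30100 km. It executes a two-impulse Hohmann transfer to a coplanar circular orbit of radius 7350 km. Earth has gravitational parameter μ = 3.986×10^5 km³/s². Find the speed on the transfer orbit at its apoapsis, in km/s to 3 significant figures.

The Hohmann ellipse has a_t = (r₁ + r₂)/2 = 18725 km.
At apoapsis, r = 30100 km.
From the vis-viva equation, v = √[μ(2/r − 1/a_t)] = 2.280 km/s.

v = 2.28 km/s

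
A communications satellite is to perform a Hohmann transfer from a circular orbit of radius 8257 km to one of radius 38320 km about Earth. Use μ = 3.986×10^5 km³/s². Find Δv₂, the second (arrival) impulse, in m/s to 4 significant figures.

Semi-major axis of the transfer orbit: a_t = (8257 + 38320)/2 = 23288.5 km.
Circular speed at r = 38320 km: v_c = √(μ/r) = 3.225 km/s.
Transfer-orbit speed at the same r (vis-viva, a = a_t): v_t = √[μ(2/r − 1/a_t)] = 1.920 km/s.
Δv₂ = |v_t − v_c| = |1.920 − 3.225| = 1.305 km/s.

Δv₂ = 1305 m/s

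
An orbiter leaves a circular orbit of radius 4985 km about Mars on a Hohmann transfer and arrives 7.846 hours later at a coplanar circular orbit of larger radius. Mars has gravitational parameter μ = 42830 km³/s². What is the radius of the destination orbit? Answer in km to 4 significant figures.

Transfer time t = 7.846 hours = 28245.6 s, and t = π√(a_t³/μ).
So a_t = (μ t²/π²)^(1/3) = (42830 × (28245.6)² / π²)^(1/3) = 15128 km.
Since a_t = (r₁ + r₂)/2, r₂ = 2a_t − r₁ = 2×15128 − 4985 = 25271 km.

r₂ = 25270 km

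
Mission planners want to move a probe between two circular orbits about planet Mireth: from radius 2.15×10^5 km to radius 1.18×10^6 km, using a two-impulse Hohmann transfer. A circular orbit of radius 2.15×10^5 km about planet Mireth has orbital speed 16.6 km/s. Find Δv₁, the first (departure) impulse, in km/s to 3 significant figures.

Δv₁ = 4.99 km/s

From the circular-orbit relation v² = μ/r at r = 2.15×10^5 km: μ = v²r = (16.6)² × 2.15×10^5 = 5.92454×10^7 km³/s².
Transfer-ellipse semi-major axis a_t = (r₁ + r₂)/2 = (2.150×10^5 + 1.180×10^6)/2 = 6.975×10^5 km.
On the circular orbit at r = 2.150×10^5 km, v_c = √(μ/r) = 16.600 km/s.
Vis-viva on the transfer ellipse at r = 2.150×10^5 km gives v_t = √[μ(2/r − 1/a_t)] = 21.591 km/s.
Δv₁ = |v_t − v_c| = |21.591 − 16.600| = 4.991 km/s.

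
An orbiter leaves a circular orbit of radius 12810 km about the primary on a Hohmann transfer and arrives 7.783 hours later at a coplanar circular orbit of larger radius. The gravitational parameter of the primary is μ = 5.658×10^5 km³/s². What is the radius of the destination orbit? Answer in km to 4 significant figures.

r₂ = 58330 km

Transfer time t = 7.783 hours = 28018.8 s, and t = π√(a_t³/μ).
So a_t = (μ t²/π²)^(1/3) = (5.658×10^5 × (28018.8)² / π²)^(1/3) = 35570 km.
Since a_t = (r₁ + r₂)/2, r₂ = 2a_t − r₁ = 2×35570 − 12810 = 58330 km.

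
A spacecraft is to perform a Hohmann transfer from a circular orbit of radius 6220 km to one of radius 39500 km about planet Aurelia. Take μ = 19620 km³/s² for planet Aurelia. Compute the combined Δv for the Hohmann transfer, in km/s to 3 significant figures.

Transfer-ellipse semi-major axis a_t = (r₁ + r₂)/2 = (6220 + 39500)/2 = 22860 km.
Circular speed at r₁: v₁ = √(μ/r₁) = √(19620/6220) = 1.7760 km/s.
On the transfer ellipse at r₁, vis-viva equation gives v_p = √[μ(2/r₁ − 1/a_t)] = 2.3346 km/s.
First burn Δv₁ = |v_p − v₁| = 0.5586 km/s.
At r₂, v₂ = √(μ/r₂) = 0.704776 km/s.
Transfer-orbit speed at r₂: v_a = √[μ(2/r₂ − 1/a_t)] = 0.367628 km/s.
Second burn Δv₂ = |v₂ − v_a| = 0.3371 km/s.
Δv = Δv₁ + Δv₂ = 0.5586 + 0.3371 = 0.8957 km/s.

Δv = 0.896 km/s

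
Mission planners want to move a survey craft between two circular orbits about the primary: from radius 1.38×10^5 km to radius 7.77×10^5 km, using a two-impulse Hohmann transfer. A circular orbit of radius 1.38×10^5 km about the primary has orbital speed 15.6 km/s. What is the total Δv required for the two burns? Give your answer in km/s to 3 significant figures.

Δv = 7.69 km/s

From the circular-orbit relation v² = μ/r at r = 1.38×10^5 km: μ = v²r = (15.6)² × 1.38×10^5 = 3.35837×10^7 km³/s².
The Hohmann ellipse has a_t = (r₁ + r₂)/2 = 4.575×10^5 km.
At r₁ the circular-orbit speed is v₁ = √(μ/r₁) = 15.60 km/s.
On the transfer ellipse at r₁, v² = μ(2/r − 1/a) gives v_p = √[μ(2/r₁ − 1/a_t)] = 20.33 km/s.
First burn Δv₁ = |v_p − v₁| = 4.730 km/s.
At r₂, v₂ = √(μ/r₂) = 6.5744 km/s.
Transfer-orbit speed at r₂: v_a = √[μ(2/r₂ − 1/a_t)] = 3.6108 km/s.
Second burn Δv₂ = |v₂ − v_a| = 2.964 km/s.
Total Δv = Δv₁ + Δv₂ = 7.694 km/s.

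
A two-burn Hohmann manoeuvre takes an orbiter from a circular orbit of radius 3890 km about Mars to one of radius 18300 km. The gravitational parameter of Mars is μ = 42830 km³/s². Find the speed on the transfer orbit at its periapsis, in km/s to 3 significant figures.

v = 4.26 km/s

The Hohmann ellipse has a_t = (r₁ + r₂)/2 = 11095 km.
The periapsis of the transfer ellipse is at r = 3890 km.
From the vis-viva equation, v = √[μ(2/r − 1/a_t)] = 4.261 km/s.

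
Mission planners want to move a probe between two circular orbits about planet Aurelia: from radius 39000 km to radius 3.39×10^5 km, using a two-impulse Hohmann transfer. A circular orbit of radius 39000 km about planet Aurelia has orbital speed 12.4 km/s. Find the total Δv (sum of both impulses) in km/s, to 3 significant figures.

From the circular-orbit relation v² = μ/r at r = 39000 km: μ = v²r = (12.4)² × 39000 = 5.99664×10^6 km³/s².
Semi-major axis of the transfer orbit: a_t = (39000 + 3.390×10^5)/2 = 1.890×10^5 km.
At r₁ the circular-orbit speed is v₁ = √(μ/r₁) = 12.400 km/s.
Transfer-orbit speed at r₁ (vis-viva equation): v_p = √[μ(2/r₁ − 1/a_t)] = 16.607 km/s.
First burn Δv₁ = |v_p − v₁| = 4.207 km/s.
Circular speed at r₂: v₂ = √(μ/r₂) = 4.206 km/s.
Transfer-orbit speed at r₂: v_a = √[μ(2/r₂ − 1/a_t)] = 1.911 km/s.
Second burn Δv₂ = |v₂ − v_a| = 2.295 km/s.
Total Δv = Δv₁ + Δv₂ = 6.502 km/s.

Δv = 6.50 km/s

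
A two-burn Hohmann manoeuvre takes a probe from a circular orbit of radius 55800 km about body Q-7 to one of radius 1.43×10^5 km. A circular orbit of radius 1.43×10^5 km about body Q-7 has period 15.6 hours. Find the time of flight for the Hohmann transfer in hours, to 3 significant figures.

From Kepler's third law T² = 4π²r³/μ at r = 1.43×10^5 km, T = 15.6 hours = 15.6 × 3600 s = 56160 s: μ = 4π²r³/T² = 3.66027×10^7 km³/s².
Semi-major axis of the transfer orbit: a_t = (55800 + 1.430×10^5)/2 = 99400 km.
Half the transfer-orbit period gives t = π√(a_t³/μ) = 16270 s.
Converting: 16270 s ÷ 3600 s/hour = 4.52 hours.

t = 4.52 hours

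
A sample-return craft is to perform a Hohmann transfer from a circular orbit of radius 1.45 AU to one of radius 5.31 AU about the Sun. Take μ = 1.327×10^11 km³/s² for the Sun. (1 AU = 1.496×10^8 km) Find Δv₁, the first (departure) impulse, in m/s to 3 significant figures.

In km: r₁ = 1.45 × 1.496×10^8 = 2.1692×10^8 km; r₂ = 5.31 × 1.496×10^8 = 7.94376×10^8 km.
Transfer-ellipse semi-major axis a_t = (r₁ + r₂)/2 = (2.1692×10^8 + 7.94376×10^8)/2 = 5.05648×10^8 km.
Circular speed at r = 2.1692×10^8 km: v_c = √(μ/r) = 24.734 km/s.
Transfer-orbit speed at the same r (vis-viva, a = a_t): v_t = √[μ(2/r − 1/a_t)] = 31.001 km/s.
Δv₁ = |v_t − v_c| = |31.001 − 24.734| = 6.267 km/s.

Δv₁ = 6270 m/s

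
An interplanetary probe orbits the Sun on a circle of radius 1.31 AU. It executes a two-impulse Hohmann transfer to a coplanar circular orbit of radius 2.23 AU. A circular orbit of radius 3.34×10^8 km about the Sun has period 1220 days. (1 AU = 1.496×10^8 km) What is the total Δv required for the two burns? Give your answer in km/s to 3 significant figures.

From Kepler's third law T² = 4π²r³/μ at r = 3.34×10^8 km, T = 1220 days = 1220 × 86400 s = 1.05408×10^8 s: μ = 4π²r³/T² = 1.32389×10^11 km³/s².
In km: r₁ = 1.31 × 1.496×10^8 = 1.95976×10^8 km; r₂ = 2.23 × 1.496×10^8 = 3.33608×10^8 km.
The Hohmann ellipse has a_t = (r₁ + r₂)/2 = 2.64792×10^8 km.
At r₁ the circular-orbit speed is v₁ = √(μ/r₁) = 25.991 km/s.
On the transfer ellipse at r₁, vis-viva gives v_p = √[μ(2/r₁ − 1/a_t)] = 29.174 km/s.
First burn Δv₁ = |v_p − v₁| = 3.183 km/s.
Circular speed at r₂: v₂ = √(μ/r₂) = 19.921 km/s.
Transfer-orbit speed at r₂: v_a = √[μ(2/r₂ − 1/a_t)] = 17.138 km/s.
Second burn Δv₂ = |v₂ − v_a| = 2.783 km/s.
Total Δv = Δv₁ + Δv₂ = 5.966 km/s.

Δv = 5.97 km/s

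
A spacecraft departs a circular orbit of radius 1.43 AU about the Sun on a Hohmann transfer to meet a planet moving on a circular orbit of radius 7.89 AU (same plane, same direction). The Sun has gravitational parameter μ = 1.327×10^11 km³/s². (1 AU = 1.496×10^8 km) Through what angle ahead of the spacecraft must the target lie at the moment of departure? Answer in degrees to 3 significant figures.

φ = 98.3°

In km: r₁ = 1.43 × 1.496×10^8 = 2.13928×10^8 km; r₂ = 7.89 × 1.496×10^8 = 1.180344×10^9 km.
Semi-major axis of the transfer orbit: a_t = (2.13928×10^8 + 1.180344×10^9)/2 = 6.97136×10^8 km.
The half-period of the transfer ellipse is t = π√(a_t³/μ) = 1.587×10^8 s.
The target's mean motion on its circular orbit is ω₂ = √(μ/r₂³) = 8.983×10^-9 rad/s.
Angle swept by the target during transfer: ω₂·t = 1.426 rad = 81.70°.
The spacecraft traverses 180° on the transfer ellipse, so the target must lead by 180° − 81.70° = 98.3°.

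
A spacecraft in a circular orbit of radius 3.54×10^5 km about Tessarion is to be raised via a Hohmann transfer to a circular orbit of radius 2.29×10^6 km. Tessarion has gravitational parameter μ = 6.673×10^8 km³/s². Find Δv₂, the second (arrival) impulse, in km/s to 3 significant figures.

Δv₂ = 8.24 km/s

Semi-major axis of the transfer orbit: a_t = (3.540×10^5 + 2.290×10^6)/2 = 1.322×10^6 km.
Circular speed at r = 2.290×10^6 km: v_c = √(μ/r) = 17.07 km/s.
Vis-viva on the transfer ellipse at r = 2.290×10^6 km gives v_t = √[μ(2/r − 1/a_t)] = 8.833 km/s.
Δv₂ = |v_t − v_c| = |8.833 − 17.07| = 8.237 km/s.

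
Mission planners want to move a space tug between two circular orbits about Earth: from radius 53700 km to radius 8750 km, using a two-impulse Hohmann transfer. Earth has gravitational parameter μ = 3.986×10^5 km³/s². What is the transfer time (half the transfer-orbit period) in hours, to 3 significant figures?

t = 7.63 hours

The Hohmann ellipse has a_t = (r₁ + r₂)/2 = 31225 km.
Half the transfer-orbit period gives t = π√(a_t³/μ) = 27460 s.
Converting: 27460 s ÷ 3600 s/hour = 7.63 hours.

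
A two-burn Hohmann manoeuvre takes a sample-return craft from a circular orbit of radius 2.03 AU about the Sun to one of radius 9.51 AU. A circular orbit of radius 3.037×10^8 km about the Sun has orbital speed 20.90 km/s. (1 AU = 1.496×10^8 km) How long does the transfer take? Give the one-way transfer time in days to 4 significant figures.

t = 2532 days

From the circular-orbit relation v² = μ/r at r = 3.037×10^8 km: μ = v²r = (20.90)² × 3.037×10^8 = 1.32659×10^11 km³/s².
In km: r₁ = 2.03 × 1.496×10^8 = 3.03688×10^8 km; r₂ = 9.51 × 1.496×10^8 = 1.422696×10^9 km.
Transfer-ellipse semi-major axis a_t = (r₁ + r₂)/2 = (3.03688×10^8 + 1.422696×10^9)/2 = 8.63192×10^8 km.
By Kepler's third law the transfer-orbit period is T = 2π√(a_t³/μ), so t = T/2 = 2.1875×10^8 s.
Converting: 2.1875×10^8 s ÷ 86400 s/day = 2532 days.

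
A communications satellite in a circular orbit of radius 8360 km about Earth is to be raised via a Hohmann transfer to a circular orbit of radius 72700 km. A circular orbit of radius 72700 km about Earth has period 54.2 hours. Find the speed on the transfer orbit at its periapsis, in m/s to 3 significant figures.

v = 9250 m/s

From Kepler's third law T² = 4π²r³/μ at r = 72700 km, T = 54.2 hours = 54.2 × 3600 s = 1.9512×10^5 s: μ = 4π²r³/T² = 3.98437×10^5 km³/s².
Transfer-ellipse semi-major axis a_t = (r₁ + r₂)/2 = (8360 + 72700)/2 = 40530 km.
At periapsis, r = 8360 km.
From the vis-viva equation, v = √[μ(2/r − 1/a_t)] = 9.246 km/s.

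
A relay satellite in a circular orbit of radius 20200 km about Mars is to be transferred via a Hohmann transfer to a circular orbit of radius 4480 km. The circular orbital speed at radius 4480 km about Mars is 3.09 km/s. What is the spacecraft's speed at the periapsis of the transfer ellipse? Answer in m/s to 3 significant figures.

From the circular-orbit relation v² = μ/r at r = 4480 km: μ = v²r = (3.09)² × 4480 = 42775.5 km³/s².
The Hohmann ellipse has a_t = (r₁ + r₂)/2 = 12340 km.
At periapsis, r = 4480 km.
Applying v² = μ(2/r − 1/a_t): v = 3.953 km/s.

v = 3950 m/s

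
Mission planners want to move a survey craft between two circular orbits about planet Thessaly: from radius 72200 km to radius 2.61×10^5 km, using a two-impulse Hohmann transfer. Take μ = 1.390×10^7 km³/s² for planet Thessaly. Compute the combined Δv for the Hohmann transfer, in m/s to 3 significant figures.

Δv = 5990 m/s

Transfer-ellipse semi-major axis a_t = (r₁ + r₂)/2 = (72200 + 2.610×10^5)/2 = 1.666×10^5 km.
Circular speed at r₁: v₁ = √(μ/r₁) = √(1.390×10^7/72200) = 13.8752 km/s.
Transfer-orbit speed at r₁ (v² = μ(2/r − 1/a)): v_p = √[μ(2/r₁ − 1/a_t)] = 17.3669 km/s.
First burn Δv₁ = |v_p − v₁| = 3.4917 km/s.
Circular speed at r₂: v₂ = √(μ/r₂) = 7.2977192 km/s.
Transfer-orbit speed at r₂: v_a = √[μ(2/r₂ − 1/a_t)] = 4.8041687 km/s.
Second burn Δv₂ = |v₂ − v_a| = 2.4936 km/s.
Total Δv = Δv₁ + Δv₂ = 5.985 km/s.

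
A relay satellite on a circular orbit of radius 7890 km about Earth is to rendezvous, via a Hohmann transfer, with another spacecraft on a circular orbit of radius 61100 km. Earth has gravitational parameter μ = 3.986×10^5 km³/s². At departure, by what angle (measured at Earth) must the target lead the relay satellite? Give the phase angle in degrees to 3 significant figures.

The Hohmann ellipse has a_t = (r₁ + r₂)/2 = 34495 km.
The half-period of the transfer ellipse is t = π√(a_t³/μ) = 31880 s.
The target's mean motion on its circular orbit is ω₂ = √(μ/r₂³) = 4.1803×10^-5 rad/s.
Angle swept by the target during transfer: ω₂·t = 1.3327 rad = 76.36°.
Arrival is 180° from departure on the ellipse, so φ = 180° − 76.36° = 104°.

φ = 104°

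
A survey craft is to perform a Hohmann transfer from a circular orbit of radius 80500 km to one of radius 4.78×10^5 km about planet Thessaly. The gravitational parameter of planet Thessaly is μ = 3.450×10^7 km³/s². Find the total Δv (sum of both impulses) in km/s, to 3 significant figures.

The Hohmann ellipse has a_t = (r₁ + r₂)/2 = 2.7925×10^5 km.
Circular speed at r₁: v₁ = √(μ/r₁) = √(3.450×10^7/80500) = 20.702 km/s.
On the transfer ellipse at r₁, v² = μ(2/r − 1/a) gives v_p = √[μ(2/r₁ − 1/a_t)] = 27.085 km/s.
First burn Δv₁ = |v_p − v₁| = 6.383 km/s.
At r₂, v₂ = √(μ/r₂) = 8.4956 km/s.
Transfer-orbit speed at r₂: v_a = √[μ(2/r₂ − 1/a_t)] = 4.5614 km/s.
Second burn Δv₂ = |v₂ − v_a| = 3.934 km/s.
Total Δv = Δv₁ + Δv₂ = 10.32 km/s.

Δv = 10.3 km/s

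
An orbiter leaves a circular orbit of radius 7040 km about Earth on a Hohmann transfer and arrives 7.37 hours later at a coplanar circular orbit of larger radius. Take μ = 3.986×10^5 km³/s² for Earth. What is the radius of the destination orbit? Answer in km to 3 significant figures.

r₂ = 54000 km

Transfer time t = 7.37 hours = 26532 s, and t = π√(a_t³/μ).
So a_t = (μ t²/π²)^(1/3) = (3.986×10^5 × (26532)² / π²)^(1/3) = 30521 km.
Since a_t = (r₁ + r₂)/2, r₂ = 2a_t − r₁ = 2×30521 − 7040 = 54002 km.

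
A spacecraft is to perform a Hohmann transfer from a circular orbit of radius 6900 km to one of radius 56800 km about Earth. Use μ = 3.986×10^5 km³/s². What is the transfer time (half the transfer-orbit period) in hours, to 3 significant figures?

Transfer-ellipse semi-major axis a_t = (r₁ + r₂)/2 = (6900 + 56800)/2 = 31850 km.
Half the transfer-orbit period gives t = π√(a_t³/μ) = 28280 s.
Converting: 28280 s ÷ 3600 s/hour = 7.86 hours.

t = 7.86 hours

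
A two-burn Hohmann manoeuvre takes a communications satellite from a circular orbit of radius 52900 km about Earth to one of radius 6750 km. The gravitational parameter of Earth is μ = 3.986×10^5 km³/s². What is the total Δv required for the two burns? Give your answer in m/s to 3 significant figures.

Semi-major axis of the transfer orbit: a_t = (52900 + 6750)/2 = 29825 km.
At r₁ the circular-orbit speed is v₁ = √(μ/r₁) = 2.745 km/s.
On the transfer ellipse at r₁, vis-viva equation gives v_a = √[μ(2/r₁ − 1/a_t)] = 1.306 km/s.
First burn Δv₁ = |v_a − v₁| = 1.439 km/s.
At r₂, v₂ = √(μ/r₂) = 7.68452 km/s.
Transfer-orbit speed at r₂: v_p = √[μ(2/r₂ − 1/a_t)] = 10.2342 km/s.
Second burn Δv₂ = |v₂ − v_p| = 2.550 km/s.
Total Δv = Δv₁ + Δv₂ = 3.989 km/s.

Δv = 3990 m/s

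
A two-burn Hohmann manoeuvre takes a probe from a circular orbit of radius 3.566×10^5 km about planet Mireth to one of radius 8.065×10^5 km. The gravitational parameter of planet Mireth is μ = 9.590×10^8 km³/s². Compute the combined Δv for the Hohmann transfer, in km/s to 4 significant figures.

Δv = 16.69 km/s

Semi-major axis of the transfer orbit: a_t = (3.566×10^5 + 8.065×10^5)/2 = 5.8155×10^5 km.
At r₁ the circular-orbit speed is v₁ = √(μ/r₁) = 51.858 km/s.
Transfer-orbit speed at r₁ (vis-viva): v_p = √[μ(2/r₁ − 1/a_t)] = 61.070 km/s.
First burn Δv₁ = |v_p − v₁| = 9.212 km/s.
At r₂, v₂ = √(μ/r₂) = 34.4832 km/s.
Transfer-orbit speed at r₂: v_a = √[μ(2/r₂ − 1/a_t)] = 27.0025 km/s.
Second burn Δv₂ = |v₂ − v_a| = 7.481 km/s.
Δv = Δv₁ + Δv₂ = 9.212 + 7.481 = 16.69 km/s.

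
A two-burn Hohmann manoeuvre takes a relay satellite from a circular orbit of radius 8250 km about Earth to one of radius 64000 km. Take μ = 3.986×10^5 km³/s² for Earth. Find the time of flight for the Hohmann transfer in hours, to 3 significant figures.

Semi-major axis of the transfer orbit: a_t = (8250 + 64000)/2 = 36125 km.
Half the transfer-orbit period gives t = π√(a_t³/μ) = 34170 s.
Converting: 34170 s ÷ 3600 s/hour = 9.49 hours.

t = 9.49 hours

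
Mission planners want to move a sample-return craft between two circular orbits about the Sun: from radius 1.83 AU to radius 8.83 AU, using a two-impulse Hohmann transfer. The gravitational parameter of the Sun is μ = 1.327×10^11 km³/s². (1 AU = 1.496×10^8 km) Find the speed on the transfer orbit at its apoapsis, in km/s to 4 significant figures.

In km: r₁ = 1.83 × 1.496×10^8 = 2.73768×10^8 km; r₂ = 8.83 × 1.496×10^8 = 1.320968×10^9 km.
The Hohmann ellipse has a_t = (r₁ + r₂)/2 = 7.97368×10^8 km.
At apoapsis, r = 1.320968×10^9 km.
Vis-viva: v = √[μ(2/r − 1/a_t)] = √[1.327×10^11 × (2/1.320968×10^9 − 1/7.97368×10^8)] = 5.873 km/s.

v = 5.873 km/s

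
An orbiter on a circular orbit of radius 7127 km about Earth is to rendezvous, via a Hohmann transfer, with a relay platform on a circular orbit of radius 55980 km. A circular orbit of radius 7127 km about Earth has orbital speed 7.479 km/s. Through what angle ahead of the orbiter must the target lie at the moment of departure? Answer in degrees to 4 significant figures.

From the circular-orbit relation v² = μ/r at r = 7127 km: μ = v²r = (7.479)² × 7127 = 3.98652×10^5 km³/s².
Semi-major axis of the transfer orbit: a_t = (7127 + 55980)/2 = 31553.5 km.
Transfer time t = π√(a_t³/μ) = 27888 s.
The target's mean motion on its circular orbit is ω₂ = √(μ/r₂³) = 4.7670×10^-5 rad/s.
Angle swept by the target during transfer: ω₂·t = 1.3294 rad = 76.17°.
The orbiter traverses 180° on the transfer ellipse, so the target must lead by 180° − 76.17° = 103.8°.

φ = 103.8°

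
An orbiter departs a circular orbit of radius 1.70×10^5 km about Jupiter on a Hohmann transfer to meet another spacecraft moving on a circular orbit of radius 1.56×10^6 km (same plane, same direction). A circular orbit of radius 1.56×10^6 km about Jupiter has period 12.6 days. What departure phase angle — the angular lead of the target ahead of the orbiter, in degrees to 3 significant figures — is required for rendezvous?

From Kepler's third law T² = 4π²r³/μ at r = 1.56×10^6 km, T = 12.6 days = 12.6 × 86400 s = 1.08864×10^6 s: μ = 4π²r³/T² = 1.26463×10^8 km³/s².
Semi-major axis of the transfer orbit: a_t = (1.700×10^5 + 1.560×10^6)/2 = 8.650×10^5 km.
Transfer time t = π√(a_t³/μ) = 2.24746×10^5 s.
The target's mean motion on its circular orbit is ω₂ = √(μ/r₂³) = 5.77159×10^-6 rad/s.
Angle swept by the target during transfer: ω₂·t = 1.2971 rad = 74.32°.
The orbiter traverses 180° on the transfer ellipse, so the target must lead by 180° − 74.32° = 106°.

φ = 106°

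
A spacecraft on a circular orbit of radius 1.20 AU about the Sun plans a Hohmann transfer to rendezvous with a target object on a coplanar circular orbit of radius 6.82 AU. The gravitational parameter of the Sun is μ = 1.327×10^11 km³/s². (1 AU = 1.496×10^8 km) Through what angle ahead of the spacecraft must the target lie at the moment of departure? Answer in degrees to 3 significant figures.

In km: r₁ = 1.20 × 1.496×10^8 = 1.7952×10^8 km; r₂ = 6.82 × 1.496×10^8 = 1.020272×10^9 km.
The Hohmann ellipse has a_t = (r₁ + r₂)/2 = 5.99896×10^8 km.
Transfer time t = π√(a_t³/μ) = 1.26715×10^8 s.
The target's mean motion on its circular orbit is ω₂ = √(μ/r₂³) = 1.11779×10^-8 rad/s.
Angle swept by the target during transfer: ω₂·t = 1.4164 rad = 81.154°.
Arrival is 180° from departure on the ellipse, so φ = 180° − 81.154° = 98.8°.

φ = 98.8°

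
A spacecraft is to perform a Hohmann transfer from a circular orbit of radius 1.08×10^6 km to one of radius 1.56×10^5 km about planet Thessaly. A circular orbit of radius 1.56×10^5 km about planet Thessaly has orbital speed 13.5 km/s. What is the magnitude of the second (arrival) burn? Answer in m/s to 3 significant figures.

From the circular-orbit relation v² = μ/r at r = 1.56×10^5 km: μ = v²r = (13.5)² × 1.56×10^5 = 2.84310×10^7 km³/s².
Transfer-ellipse semi-major axis a_t = (r₁ + r₂)/2 = (1.080×10^6 + 1.560×10^5)/2 = 6.180×10^5 km.
On the circular orbit at r = 1.560×10^5 km, v_c = √(μ/r) = 13.500 km/s.
Vis-viva on the transfer ellipse at r = 1.560×10^5 km gives v_t = √[μ(2/r − 1/a_t)] = 17.846 km/s.
Δv₂ = |v_t − v_c| = |17.846 − 13.500| = 4.346 km/s.

Δv₂ = 4350 m/s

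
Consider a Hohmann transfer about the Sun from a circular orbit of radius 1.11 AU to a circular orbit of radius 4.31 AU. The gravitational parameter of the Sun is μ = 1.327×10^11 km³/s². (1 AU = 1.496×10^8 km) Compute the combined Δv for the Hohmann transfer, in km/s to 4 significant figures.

In km: r₁ = 1.11 × 1.496×10^8 = 1.66056×10^8 km; r₂ = 4.31 × 1.496×10^8 = 6.44776×10^8 km.
Transfer-ellipse semi-major axis a_t = (r₁ + r₂)/2 = (1.66056×10^8 + 6.44776×10^8)/2 = 4.05416×10^8 km.
Circular speed at r₁: v₁ = √(μ/r₁) = √(1.327×10^11/1.66056×10^8) = 28.269 km/s.
Transfer-orbit speed at r₁ (vis-viva equation): v_p = √[μ(2/r₁ − 1/a_t)] = 35.650 km/s.
First burn Δv₁ = |v_p − v₁| = 7.381 km/s.
At r₂, v₂ = √(μ/r₂) = 14.346 km/s.
Transfer-orbit speed at r₂: v_a = √[μ(2/r₂ − 1/a_t)] = 9.1814 km/s.
Second burn Δv₂ = |v₂ − v_a| = 5.165 km/s.
Δv = Δv₁ + Δv₂ = 7.381 + 5.165 = 12.55 km/s.

Δv = 12.55 km/s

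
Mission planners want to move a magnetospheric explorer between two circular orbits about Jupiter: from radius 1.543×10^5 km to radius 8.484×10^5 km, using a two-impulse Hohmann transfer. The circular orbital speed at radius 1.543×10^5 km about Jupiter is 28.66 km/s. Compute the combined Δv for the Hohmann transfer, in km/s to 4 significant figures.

From the circular-orbit relation v² = μ/r at r = 1.543×10^5 km: μ = v²r = (28.66)² × 1.543×10^5 = 1.26741×10^8 km³/s².
Transfer-ellipse semi-major axis a_t = (r₁ + r₂)/2 = (1.543×10^5 + 8.484×10^5)/2 = 5.0135×10^5 km.
Circular speed at r₁: v₁ = √(μ/r₁) = √(1.26741×10^8/1.543×10^5) = 28.6600 km/s.
Transfer-orbit speed at r₁ (vis-viva): v_p = √[μ(2/r₁ − 1/a_t)] = 37.2826 km/s.
First burn Δv₁ = |v_p − v₁| = 8.6226 km/s.
Circular speed at r₂: v₂ = √(μ/r₂) = 12.22247 km/s.
Transfer-orbit speed at r₂: v_a = √[μ(2/r₂ − 1/a_t)] = 6.780649 km/s.
Second burn Δv₂ = |v₂ − v_a| = 5.4418 km/s.
Δv = Δv₁ + Δv₂ = 8.6226 + 5.4418 = 14.06 km/s.

Δv = 14.06 km/s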